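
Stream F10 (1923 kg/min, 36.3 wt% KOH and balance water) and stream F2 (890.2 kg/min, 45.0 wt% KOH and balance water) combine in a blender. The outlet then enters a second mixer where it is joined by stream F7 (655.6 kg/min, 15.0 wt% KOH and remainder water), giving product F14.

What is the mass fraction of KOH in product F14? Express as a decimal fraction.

0.345

Overall, product flow = 3468.8 kg/min.
KOH in = 1923×0.363 + 890.2×0.450 + 655.6×0.150 = 1197 kg/min.
KOH fraction in F14 = 0.345.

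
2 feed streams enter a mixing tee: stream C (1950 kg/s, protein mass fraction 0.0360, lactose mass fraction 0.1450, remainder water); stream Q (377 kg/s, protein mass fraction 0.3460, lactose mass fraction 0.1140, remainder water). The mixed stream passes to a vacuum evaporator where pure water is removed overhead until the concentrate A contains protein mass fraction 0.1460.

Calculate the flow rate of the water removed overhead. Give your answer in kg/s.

952.7 kg/s

protein entering = 1950×0.036 + 377×0.346 = 200.64 kg/s.
All protein reports to A, so A = 200.64/0.146 = 1374.3 kg/s.
Total feed = 2327 kg/s; overhead = 2327 − 1374.3 = 952.74 kg/s.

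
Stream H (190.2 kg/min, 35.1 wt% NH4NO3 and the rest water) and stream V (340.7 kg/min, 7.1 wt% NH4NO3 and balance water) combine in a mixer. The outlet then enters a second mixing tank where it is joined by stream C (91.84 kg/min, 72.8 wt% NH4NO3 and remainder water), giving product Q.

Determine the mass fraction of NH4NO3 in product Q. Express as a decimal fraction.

Overall, product flow = 622.74 kg/min.
NH4NO3 in = 190.2×0.351 + 340.7×0.071 + 91.84×0.728 = 157.81 kg/min.
NH4NO3 fraction in Q = 0.253.

0.253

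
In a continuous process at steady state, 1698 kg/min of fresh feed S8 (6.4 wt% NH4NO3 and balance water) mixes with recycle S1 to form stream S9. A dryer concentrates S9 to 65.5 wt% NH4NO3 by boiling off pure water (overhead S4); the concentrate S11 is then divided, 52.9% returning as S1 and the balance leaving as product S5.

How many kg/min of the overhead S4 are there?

Overall NH4NO3 balance (none leaves overhead): NH4NO3 in fresh feed = NH4NO3 in product, i.e. 1698×0.064 = (1−0.529)·S11·0.655.
S11 = 108.67/(0.655×0.471) = 352.25 kg/min.
Recycle S1 = 0.529×352.25 = 186.34 kg/min.
Combined feed S9 = 1698 + 186.34 = 1884.3 kg/min.
Overhead S4 = S9 − S11 = 1884.3 − 352.25 = 1532.1 kg/min.

1532 kg/min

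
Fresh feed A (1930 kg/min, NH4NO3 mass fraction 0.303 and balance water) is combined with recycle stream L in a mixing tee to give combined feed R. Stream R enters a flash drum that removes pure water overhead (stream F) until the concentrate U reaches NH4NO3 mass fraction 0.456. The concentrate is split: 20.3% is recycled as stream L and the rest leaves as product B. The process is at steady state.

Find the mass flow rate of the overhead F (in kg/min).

Overall NH4NO3 balance (none leaves overhead): NH4NO3 in fresh feed = NH4NO3 in product, i.e. 1930×0.303 = (1−0.203)·U·0.456.
U = 584.79/(0.456×0.797) = 1609.1 kg/min.
Recycle L = 0.203×1609.1 = 326.64 kg/min.
Combined feed R = 1930 + 326.64 = 2256.6 kg/min.
Overhead F = R − U = 2256.6 − 1609.1 = 647.57 kg/min.

647.6 kg/min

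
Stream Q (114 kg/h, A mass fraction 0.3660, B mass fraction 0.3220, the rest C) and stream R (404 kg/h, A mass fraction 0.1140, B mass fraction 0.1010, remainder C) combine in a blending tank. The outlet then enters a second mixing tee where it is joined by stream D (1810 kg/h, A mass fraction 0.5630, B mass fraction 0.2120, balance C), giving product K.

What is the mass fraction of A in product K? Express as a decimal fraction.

Overall, product flow = 2328 kg/h.
A in = 114×0.366 + 404×0.114 + 1810×0.563 = 1106.8 kg/h.
A fraction in K = 0.4754.

0.4754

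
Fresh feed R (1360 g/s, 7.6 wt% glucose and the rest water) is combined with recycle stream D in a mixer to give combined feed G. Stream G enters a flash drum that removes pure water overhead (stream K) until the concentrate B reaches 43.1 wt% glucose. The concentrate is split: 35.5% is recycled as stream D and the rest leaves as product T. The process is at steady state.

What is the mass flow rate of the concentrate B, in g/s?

Overall glucose balance (none leaves overhead): glucose in fresh feed = glucose in product, i.e. 1360×0.076 = (1−0.355)·B·0.431.
B = 103.36/(0.431×0.645) = 371.81 g/s.

371.8 g/s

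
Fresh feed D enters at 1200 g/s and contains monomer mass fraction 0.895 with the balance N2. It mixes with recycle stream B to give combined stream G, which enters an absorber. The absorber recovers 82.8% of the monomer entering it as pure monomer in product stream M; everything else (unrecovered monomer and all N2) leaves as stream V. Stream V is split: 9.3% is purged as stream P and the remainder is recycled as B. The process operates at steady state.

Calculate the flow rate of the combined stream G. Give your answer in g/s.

N2 enters only via D and leaves only via the purge: 1200×0.105 = 0.093×(N2 in V), and the absorber passes all N2, so N2 in G = N2 in V = 1354.8 g/s.
monomer in G: m_A = 1200×0.895 + (1−0.093)·(1−0.828)·m_A, so m_A = 1074/0.8440 = 1272.5 g/s.
G = 1272.5 + 1354.8 = 2627.4 g/s.

2627 g/s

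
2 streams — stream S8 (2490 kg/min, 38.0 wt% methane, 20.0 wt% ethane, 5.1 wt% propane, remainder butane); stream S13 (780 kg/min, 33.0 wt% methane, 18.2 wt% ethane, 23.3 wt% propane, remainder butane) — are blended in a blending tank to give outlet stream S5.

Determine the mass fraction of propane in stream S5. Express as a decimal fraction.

0.094

Total flow out = 2490 + 780 = 3270 kg/min.
propane in = 2490×0.051 + 780×0.233 = 308.73 kg/min.
propane mass fraction in S5 = 308.73/3270 = 0.094.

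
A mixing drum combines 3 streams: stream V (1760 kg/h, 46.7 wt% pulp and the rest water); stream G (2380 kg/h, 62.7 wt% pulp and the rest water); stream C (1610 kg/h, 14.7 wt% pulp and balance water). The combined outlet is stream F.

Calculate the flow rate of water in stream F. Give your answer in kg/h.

water out = water in = 1760×0.533 + 2380×0.373 + 1610×0.853 = 3199.2 kg/h.

3199 kg/h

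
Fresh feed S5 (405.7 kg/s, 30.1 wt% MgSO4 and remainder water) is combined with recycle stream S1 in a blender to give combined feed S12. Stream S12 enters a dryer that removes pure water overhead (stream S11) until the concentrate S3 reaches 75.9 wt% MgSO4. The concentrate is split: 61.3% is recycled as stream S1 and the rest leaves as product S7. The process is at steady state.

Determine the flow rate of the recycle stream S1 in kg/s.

254.8 kg/s

Overall MgSO4 balance (none leaves overhead): MgSO4 in fresh feed = MgSO4 in product, i.e. 405.7×0.301 = (1−0.613)·S3·0.759.
S3 = 122.12/(0.759×0.387) = 415.74 kg/s.
Recycle S1 = 0.613×415.74 = 254.85 kg/s.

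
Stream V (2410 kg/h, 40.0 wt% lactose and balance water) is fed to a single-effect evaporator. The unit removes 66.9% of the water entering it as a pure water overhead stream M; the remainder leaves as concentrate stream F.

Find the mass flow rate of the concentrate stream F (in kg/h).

1443 kg/h

water entering = 2410×0.600 = 1446 kg/h; overhead removed = 0.669×1446 = 967.37 kg/h.
Concentrate = 2410 − 967.37 = 1442.6 kg/h.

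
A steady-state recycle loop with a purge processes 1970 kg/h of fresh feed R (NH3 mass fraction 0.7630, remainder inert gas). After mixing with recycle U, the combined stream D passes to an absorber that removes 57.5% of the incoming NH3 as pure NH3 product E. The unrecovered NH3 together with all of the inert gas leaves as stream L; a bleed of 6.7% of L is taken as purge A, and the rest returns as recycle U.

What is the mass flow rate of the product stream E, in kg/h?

NH3 in D: m_A = 1970×0.763 + (1−0.067)·(1−0.575)·m_A, so m_A = 1503.1/0.6035 = 2490.8 kg/h.
Product E = 0.575×2490.8 = 1432.2 kg/h.

1432 kg/h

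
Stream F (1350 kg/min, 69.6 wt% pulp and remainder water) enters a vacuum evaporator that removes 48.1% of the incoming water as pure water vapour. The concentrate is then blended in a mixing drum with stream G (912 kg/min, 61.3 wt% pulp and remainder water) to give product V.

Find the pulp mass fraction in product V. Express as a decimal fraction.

Vapour removed = 0.481×0.304×1350 = 197.4 kg/min; concentrate = 1152.6 kg/min.
pulp reaching the mixer = 939.6 (from concentrate) + 912×0.613 = 1498.7 kg/min.
Product flow = 1152.6 + 912 = 2064.6 kg/min; pulp fraction = 0.7259.

0.7259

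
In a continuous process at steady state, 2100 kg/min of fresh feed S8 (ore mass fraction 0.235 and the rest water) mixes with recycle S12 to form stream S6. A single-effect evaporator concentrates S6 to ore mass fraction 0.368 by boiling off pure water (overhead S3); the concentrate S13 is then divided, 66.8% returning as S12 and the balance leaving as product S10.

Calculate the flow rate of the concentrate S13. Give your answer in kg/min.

4039 kg/min

Overall ore balance (none leaves overhead): ore in fresh feed = ore in product, i.e. 2100×0.235 = (1−0.668)·S13·0.368.
S13 = 493.5/(0.368×0.332) = 4039.3 kg/min.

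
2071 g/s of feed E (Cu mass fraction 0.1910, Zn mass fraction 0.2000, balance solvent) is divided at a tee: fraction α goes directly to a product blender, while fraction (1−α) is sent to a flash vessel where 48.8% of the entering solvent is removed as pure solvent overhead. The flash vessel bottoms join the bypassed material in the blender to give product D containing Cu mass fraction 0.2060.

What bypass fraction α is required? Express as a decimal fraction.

All 2071×0.191 = 395.56 g/s of Cu reaches D, so D = 395.56/0.206 = 1920.2 g/s and vapour = 150.8 g/s.
The evaporator receives (1−α)·2071 of feed at 0.609 solvent and removes 0.488 of that solvent:
0.488×0.609×(1−α)×2071 = 150.8
(1−α) = 150.8/615.48 = 0.2450;  α = 0.7550.

0.755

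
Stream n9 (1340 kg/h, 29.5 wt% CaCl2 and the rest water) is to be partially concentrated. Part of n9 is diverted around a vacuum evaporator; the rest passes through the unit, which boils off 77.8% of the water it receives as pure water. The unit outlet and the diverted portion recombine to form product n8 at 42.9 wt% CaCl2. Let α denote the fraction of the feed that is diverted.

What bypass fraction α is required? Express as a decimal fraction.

All 1340×0.295 = 395.3 kg/h of CaCl2 reaches n8, so n8 = 395.3/0.429 = 921.45 kg/h and vapour = 418.55 kg/h.
The evaporator receives (1−α)·1340 of feed at 0.705 water and removes 0.778 of that water:
0.778×0.705×(1−α)×1340 = 418.55
(1−α) = 418.55/734.98 = 0.5695;  α = 0.4305.

0.431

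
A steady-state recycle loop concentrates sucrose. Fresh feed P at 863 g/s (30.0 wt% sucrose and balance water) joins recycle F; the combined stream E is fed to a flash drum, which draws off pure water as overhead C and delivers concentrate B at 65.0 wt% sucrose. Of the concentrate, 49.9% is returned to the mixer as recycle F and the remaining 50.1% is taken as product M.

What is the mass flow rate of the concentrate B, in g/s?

Overall sucrose balance (none leaves overhead): sucrose in fresh feed = sucrose in product, i.e. 863×0.300 = (1−0.499)·B·0.650.
B = 258.9/(0.650×0.501) = 795.03 g/s.

795 g/s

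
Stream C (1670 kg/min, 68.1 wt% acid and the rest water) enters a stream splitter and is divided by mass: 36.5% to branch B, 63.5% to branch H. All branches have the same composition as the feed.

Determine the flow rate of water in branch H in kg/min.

338.3 kg/min

Branch H total = 0.635×1670 = 1060.5 kg/min.
water in H = 0.319×1060.5 = 338.28 kg/min.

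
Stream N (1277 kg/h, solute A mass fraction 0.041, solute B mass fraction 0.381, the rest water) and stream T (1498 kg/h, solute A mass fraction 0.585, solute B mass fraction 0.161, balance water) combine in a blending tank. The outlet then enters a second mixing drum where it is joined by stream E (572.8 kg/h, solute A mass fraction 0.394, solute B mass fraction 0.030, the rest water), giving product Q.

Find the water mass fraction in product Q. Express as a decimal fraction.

Overall, product flow = 3347.8 kg/h.
water in = 1277×0.578 + 1498×0.254 + 572.8×0.576 = 1448.5 kg/h.
water fraction in Q = 0.433.

0.433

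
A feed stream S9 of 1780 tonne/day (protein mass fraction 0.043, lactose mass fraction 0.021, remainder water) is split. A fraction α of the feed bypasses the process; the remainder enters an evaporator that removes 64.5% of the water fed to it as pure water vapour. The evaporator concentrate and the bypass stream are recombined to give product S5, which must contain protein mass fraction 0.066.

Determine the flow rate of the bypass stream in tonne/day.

All 1780×0.043 = 76.54 tonne/day of protein reaches S5, so S5 = 76.54/0.066 = 1159.7 tonne/day and vapour = 620.3 tonne/day.
The evaporator receives (1−α)·1780 of feed at 0.936 water and removes 0.645 of that water:
0.645×0.936×(1−α)×1780 = 620.3
(1−α) = 620.3/1074.6 = 0.5772;  α = 0.4228.
Bypass flow = 0.4228×1780 = 752.53 tonne/day.

752.5 tonne/day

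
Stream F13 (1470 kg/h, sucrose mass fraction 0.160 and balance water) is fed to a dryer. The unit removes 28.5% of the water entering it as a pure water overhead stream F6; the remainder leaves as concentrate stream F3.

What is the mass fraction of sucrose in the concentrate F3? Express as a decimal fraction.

sucrose is not removed: 1470×0.160 = 235.2 kg/h of sucrose enters F3.
water entering = 1470×0.840 = 1234.8 kg/h; overhead removed = 0.285×1234.8 = 351.92 kg/h.
Concentrate = 1470 − 351.92 = 1118.1 kg/h.
Mass fraction = 235.2/1118.1 = 0.210.

0.210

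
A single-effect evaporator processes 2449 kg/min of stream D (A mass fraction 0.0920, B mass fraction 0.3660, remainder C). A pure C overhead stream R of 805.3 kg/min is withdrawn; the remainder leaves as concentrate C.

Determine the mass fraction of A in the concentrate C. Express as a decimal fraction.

0.1371

A is not removed: 2449×0.092 = 225.31 kg/min of A enters C.
Concentrate = 2449 − 805.3 = 1643.7 kg/min.
Mass fraction = 225.31/1643.7 = 0.1371.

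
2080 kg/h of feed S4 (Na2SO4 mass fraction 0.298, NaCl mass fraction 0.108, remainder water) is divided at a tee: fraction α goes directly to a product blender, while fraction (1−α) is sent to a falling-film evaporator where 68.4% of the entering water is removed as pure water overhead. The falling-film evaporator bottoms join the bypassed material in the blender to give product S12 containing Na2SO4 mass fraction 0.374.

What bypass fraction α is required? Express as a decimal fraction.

0.500

All 2080×0.298 = 619.84 kg/h of Na2SO4 reaches S12, so S12 = 619.84/0.374 = 1657.3 kg/h and vapour = 422.67 kg/h.
The evaporator receives (1−α)·2080 of feed at 0.594 water and removes 0.684 of that water:
0.684×0.594×(1−α)×2080 = 422.67
(1−α) = 422.67/845.1 = 0.5001;  α = 0.4999.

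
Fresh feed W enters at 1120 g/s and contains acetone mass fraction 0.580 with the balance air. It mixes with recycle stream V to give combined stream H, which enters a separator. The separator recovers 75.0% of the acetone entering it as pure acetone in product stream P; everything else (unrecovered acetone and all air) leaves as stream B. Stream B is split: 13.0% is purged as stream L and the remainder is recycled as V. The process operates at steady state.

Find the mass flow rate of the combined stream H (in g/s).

4449 g/s

air enters only via W and leaves only via the purge: 1120×0.420 = 0.130×(air in B), and the separator passes all air, so air in H = air in B = 3618.5 g/s.
acetone in H: m_A = 1120×0.580 + (1−0.130)·(1−0.750)·m_A, so m_A = 649.6/0.7825 = 830.16 g/s.
H = 830.16 + 3618.5 = 4448.6 g/s.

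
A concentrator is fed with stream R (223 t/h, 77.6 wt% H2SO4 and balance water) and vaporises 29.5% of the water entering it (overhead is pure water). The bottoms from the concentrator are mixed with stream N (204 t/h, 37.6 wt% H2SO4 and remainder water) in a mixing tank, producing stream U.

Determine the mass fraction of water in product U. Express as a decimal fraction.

Vapour removed = 0.295×0.224×223 = 14.736 t/h; concentrate = 208.26 t/h.
water reaching the mixer = 35.216 (from concentrate) + 204×0.624 = 162.51 t/h.
Product flow = 208.26 + 204 = 412.26 t/h; water fraction = 0.3942.

0.3942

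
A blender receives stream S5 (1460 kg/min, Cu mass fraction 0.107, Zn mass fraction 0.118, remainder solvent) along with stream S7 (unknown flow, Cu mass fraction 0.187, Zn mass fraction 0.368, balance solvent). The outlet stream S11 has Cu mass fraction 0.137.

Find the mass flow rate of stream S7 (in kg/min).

876 kg/min

Let S7 be the unknown flow. Total out = 1460 + S7.
Cu balance: 156.22 + 0.187·S7 = 0.137·(1460 + S7)
(0.187 − 0.137)·S7 = 0.137×1460 − 156.22 = 43.8
S7 = 43.8 / 0.050 = 876 kg/min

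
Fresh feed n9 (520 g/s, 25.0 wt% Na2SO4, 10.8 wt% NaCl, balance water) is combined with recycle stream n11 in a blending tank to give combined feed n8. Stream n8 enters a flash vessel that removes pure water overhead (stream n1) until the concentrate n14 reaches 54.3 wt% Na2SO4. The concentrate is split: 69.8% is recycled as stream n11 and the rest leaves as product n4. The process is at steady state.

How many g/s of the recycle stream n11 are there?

553.3 g/s

Overall Na2SO4 balance (none leaves overhead): Na2SO4 in fresh feed = Na2SO4 in product, i.e. 520×0.250 = (1−0.698)·n14·0.543.
n14 = 130/(0.543×0.302) = 792.75 g/s.
Recycle n11 = 0.698×792.75 = 553.34 g/s.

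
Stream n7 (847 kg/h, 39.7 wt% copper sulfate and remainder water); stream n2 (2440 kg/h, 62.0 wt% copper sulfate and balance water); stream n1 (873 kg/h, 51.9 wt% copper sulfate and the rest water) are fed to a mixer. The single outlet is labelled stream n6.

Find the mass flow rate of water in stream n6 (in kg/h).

1858 kg/h

water out = water in = 847×0.603 + 2440×0.380 + 873×0.481 = 1857.9 kg/h.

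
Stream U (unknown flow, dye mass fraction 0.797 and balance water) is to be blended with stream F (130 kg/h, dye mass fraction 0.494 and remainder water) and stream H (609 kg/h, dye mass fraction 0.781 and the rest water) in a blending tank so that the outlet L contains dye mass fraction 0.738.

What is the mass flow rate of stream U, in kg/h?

93.78 kg/h

Let U be the unknown flow. Total out = 739 + U.
dye balance: 539.85 + 0.797·U = 0.738·(739 + U)
(0.797 − 0.738)·U = 0.738×739 − 539.85 = 5.533
U = 5.533 / 0.059 = 93.78 kg/h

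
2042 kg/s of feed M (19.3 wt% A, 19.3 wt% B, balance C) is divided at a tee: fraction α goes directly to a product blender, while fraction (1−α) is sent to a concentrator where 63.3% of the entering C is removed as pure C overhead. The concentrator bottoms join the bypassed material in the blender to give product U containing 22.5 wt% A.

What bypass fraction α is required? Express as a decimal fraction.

0.634

All 2042×0.193 = 394.11 kg/s of A reaches U, so U = 394.11/0.225 = 1751.6 kg/s and vapour = 290.42 kg/s.
The evaporator receives (1−α)·2042 of feed at 0.614 C and removes 0.633 of that C:
0.633×0.614×(1−α)×2042 = 290.42
(1−α) = 290.42/793.65 = 0.3659;  α = 0.6341.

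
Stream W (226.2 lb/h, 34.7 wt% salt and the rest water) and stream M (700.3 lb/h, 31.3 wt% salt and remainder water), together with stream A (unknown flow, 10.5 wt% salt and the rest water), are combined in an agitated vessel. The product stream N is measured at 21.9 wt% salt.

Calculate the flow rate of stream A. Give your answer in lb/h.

Let A be the unknown flow. Total out = 926.5 + A.
salt balance: 297.69 + 0.105·A = 0.219·(926.5 + A)
(0.105 − 0.219)·A = 0.219×926.5 − 297.69 = -94.782
A = -94.782 / -0.114 = 831.42 lb/h

831.4 lb/h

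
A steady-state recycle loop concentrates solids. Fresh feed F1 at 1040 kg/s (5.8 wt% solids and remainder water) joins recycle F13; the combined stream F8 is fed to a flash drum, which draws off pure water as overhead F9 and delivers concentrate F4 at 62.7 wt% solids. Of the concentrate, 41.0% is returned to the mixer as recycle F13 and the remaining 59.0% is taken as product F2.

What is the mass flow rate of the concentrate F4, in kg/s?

163.1 kg/s

Overall solids balance (none leaves overhead): solids in fresh feed = solids in product, i.e. 1040×0.058 = (1−0.410)·F4·0.627.
F4 = 60.32/(0.627×0.590) = 163.06 kg/s.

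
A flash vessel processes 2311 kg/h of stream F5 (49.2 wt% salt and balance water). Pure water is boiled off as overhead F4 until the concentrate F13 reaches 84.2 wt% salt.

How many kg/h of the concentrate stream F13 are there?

1350 kg/h

salt is conserved: 2311×0.492 = 1137 kg/h all reports to the concentrate.
Concentrate = 1137/(target fraction) = 1350.4 kg/h.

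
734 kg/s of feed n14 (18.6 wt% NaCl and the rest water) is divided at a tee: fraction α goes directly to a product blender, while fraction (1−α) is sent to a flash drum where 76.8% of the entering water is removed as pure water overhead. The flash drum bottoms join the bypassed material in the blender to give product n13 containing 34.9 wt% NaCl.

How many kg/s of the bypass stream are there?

All 734×0.186 = 136.52 kg/s of NaCl reaches n13, so n13 = 136.52/0.349 = 391.19 kg/s and vapour = 342.81 kg/s.
The evaporator receives (1−α)·734 of feed at 0.814 water and removes 0.768 of that water:
0.768×0.814×(1−α)×734 = 342.81
(1−α) = 342.81/458.86 = 0.7471;  α = 0.2529.
Bypass flow = 0.2529×734 = 185.63 kg/s.

185.6 kg/s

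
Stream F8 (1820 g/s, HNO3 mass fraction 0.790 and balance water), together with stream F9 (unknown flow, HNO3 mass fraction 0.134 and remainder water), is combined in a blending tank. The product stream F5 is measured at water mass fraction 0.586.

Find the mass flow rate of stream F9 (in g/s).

Let F9 be the unknown flow. Total out = 1820 + F9.
water balance: 382.2 + 0.866·F9 = 0.586·(1820 + F9)
(0.866 − 0.586)·F9 = 0.586×1820 − 382.2 = 684.32
F9 = 684.32 / 0.280 = 2444 g/s

2444 g/s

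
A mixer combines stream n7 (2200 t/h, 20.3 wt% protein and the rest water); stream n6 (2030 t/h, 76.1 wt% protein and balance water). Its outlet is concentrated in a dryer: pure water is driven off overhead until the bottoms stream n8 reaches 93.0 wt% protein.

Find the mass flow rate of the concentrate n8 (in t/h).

2141 t/h

protein entering = 2200×0.203 + 2030×0.761 = 1991.4 t/h.
All protein reports to n8, so n8 = 1991.4/0.930 = 2141.3 t/h.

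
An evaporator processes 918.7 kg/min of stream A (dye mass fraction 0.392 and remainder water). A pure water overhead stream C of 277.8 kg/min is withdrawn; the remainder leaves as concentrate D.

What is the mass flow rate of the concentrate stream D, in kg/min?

640.9 kg/min

Concentrate = 918.7 − 277.8 = 640.9 kg/min.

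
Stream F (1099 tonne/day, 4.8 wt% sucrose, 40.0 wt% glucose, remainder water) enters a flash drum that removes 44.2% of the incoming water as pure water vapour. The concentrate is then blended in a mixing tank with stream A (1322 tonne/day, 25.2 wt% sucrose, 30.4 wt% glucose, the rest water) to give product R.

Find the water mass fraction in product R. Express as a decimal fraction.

Vapour removed = 0.442×0.552×1099 = 268.14 tonne/day; concentrate = 830.86 tonne/day.
water reaching the mixer = 338.51 (from concentrate) + 1322×0.444 = 925.48 tonne/day.
Product flow = 830.86 + 1322 = 2152.9 tonne/day; water fraction = 0.430.

0.430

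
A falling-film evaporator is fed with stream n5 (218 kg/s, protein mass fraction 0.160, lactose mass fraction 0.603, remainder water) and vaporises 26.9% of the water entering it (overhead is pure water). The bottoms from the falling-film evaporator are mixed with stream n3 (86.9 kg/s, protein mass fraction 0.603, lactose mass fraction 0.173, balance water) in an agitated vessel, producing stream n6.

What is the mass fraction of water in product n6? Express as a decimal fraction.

0.197

Vapour removed = 0.269×0.237×218 = 13.898 kg/s; concentrate = 204.1 kg/s.
water reaching the mixer = 37.768 (from concentrate) + 86.9×0.224 = 57.233 kg/s.
Product flow = 204.1 + 86.9 = 291 kg/s; water fraction = 0.197.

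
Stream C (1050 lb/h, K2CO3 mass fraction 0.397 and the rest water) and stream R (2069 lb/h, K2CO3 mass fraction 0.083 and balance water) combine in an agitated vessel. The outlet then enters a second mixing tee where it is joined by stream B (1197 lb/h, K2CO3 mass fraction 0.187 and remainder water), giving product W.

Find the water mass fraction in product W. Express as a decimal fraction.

0.812

Overall, product flow = 4316 lb/h.
water in = 1050×0.603 + 2069×0.917 + 1197×0.813 = 3503.6 lb/h.
water fraction in W = 0.812.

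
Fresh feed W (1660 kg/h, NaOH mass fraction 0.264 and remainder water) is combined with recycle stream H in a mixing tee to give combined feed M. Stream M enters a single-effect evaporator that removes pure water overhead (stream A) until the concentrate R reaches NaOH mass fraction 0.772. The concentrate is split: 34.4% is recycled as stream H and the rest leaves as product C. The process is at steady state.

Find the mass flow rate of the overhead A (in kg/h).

Overall NaOH balance (none leaves overhead): NaOH in fresh feed = NaOH in product, i.e. 1660×0.264 = (1−0.344)·R·0.772.
R = 438.24/(0.772×0.656) = 865.35 kg/h.
Recycle H = 0.344×865.35 = 297.68 kg/h.
Combined feed M = 1660 + 297.68 = 1957.7 kg/h.
Overhead A = M − R = 1957.7 − 865.35 = 1092.3 kg/h.

1092 kg/h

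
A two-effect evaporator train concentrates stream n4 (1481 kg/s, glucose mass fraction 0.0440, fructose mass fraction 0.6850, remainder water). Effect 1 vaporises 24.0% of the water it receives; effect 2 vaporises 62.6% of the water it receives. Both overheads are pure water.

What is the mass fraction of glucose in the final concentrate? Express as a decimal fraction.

0.0546

water in feed = 1481×0.271 = 401.35 kg/s.
After stage 1: water left = (1−0.240)×401.35 = 305.03; stream total = 1384.7 kg/s.
After stage 2: water left = (1−0.626)×305.03 = 114.08; final concentrate = 1193.7 kg/s.
glucose fraction = 65.164/1193.7 = 0.0546.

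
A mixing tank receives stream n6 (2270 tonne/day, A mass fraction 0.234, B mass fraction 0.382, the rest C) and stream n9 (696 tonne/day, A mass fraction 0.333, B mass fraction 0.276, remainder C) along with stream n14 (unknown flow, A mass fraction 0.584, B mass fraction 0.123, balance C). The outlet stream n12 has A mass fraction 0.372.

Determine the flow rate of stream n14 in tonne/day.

Let n14 be the unknown flow. Total out = 2966 + n14.
A balance: 762.95 + 0.584·n14 = 0.372·(2966 + n14)
(0.584 − 0.372)·n14 = 0.372×2966 − 762.95 = 340.4
n14 = 340.4 / 0.212 = 1605.7 tonne/day

1606 tonne/day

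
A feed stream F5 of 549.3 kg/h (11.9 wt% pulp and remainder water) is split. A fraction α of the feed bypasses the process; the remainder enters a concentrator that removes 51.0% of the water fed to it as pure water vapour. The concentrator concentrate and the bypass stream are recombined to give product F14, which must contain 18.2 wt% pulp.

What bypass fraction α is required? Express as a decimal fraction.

All 549.3×0.119 = 65.367 kg/h of pulp reaches F14, so F14 = 65.367/0.182 = 359.16 kg/h and vapour = 190.14 kg/h.
The evaporator receives (1−α)·549.3 of feed at 0.881 water and removes 0.510 of that water:
0.510×0.881×(1−α)×549.3 = 190.14
(1−α) = 190.14/246.81 = 0.7704;  α = 0.2296.

0.230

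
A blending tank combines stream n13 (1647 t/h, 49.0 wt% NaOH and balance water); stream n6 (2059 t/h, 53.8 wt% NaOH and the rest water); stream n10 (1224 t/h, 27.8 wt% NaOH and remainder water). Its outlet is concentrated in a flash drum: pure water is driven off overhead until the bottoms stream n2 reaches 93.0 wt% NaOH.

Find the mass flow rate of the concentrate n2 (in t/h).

NaOH entering = 1647×0.490 + 2059×0.538 + 1224×0.278 = 2255 t/h.
All NaOH reports to n2, so n2 = 2255/0.930 = 2424.8 t/h.

2425 t/h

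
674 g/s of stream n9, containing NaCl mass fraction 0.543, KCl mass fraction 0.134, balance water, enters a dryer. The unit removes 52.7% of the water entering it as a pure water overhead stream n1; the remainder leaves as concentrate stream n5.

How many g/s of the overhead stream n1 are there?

114.7 g/s

water entering = 674×0.323 = 217.7 g/s; overhead removed = 0.527×217.7 = 114.73 g/s.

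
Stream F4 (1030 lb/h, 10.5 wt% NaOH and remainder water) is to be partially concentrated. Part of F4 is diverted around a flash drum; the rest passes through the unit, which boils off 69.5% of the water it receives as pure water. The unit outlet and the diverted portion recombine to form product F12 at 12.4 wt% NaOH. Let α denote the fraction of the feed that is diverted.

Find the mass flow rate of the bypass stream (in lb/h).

776.3 lb/h

All 1030×0.105 = 108.15 lb/h of NaOH reaches F12, so F12 = 108.15/0.124 = 872.18 lb/h and vapour = 157.82 lb/h.
The evaporator receives (1−α)·1030 of feed at 0.895 water and removes 0.695 of that water:
0.695×0.895×(1−α)×1030 = 157.82
(1−α) = 157.82/640.69 = 0.2463;  α = 0.7537.
Bypass flow = 0.7537×1030 = 776.28 lb/h.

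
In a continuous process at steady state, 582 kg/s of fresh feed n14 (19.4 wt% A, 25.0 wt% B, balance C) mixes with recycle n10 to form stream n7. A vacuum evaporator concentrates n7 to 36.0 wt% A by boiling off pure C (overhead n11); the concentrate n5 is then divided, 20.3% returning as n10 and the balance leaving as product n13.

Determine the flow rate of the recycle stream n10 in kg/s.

Overall A balance (none leaves overhead): A in fresh feed = A in product, i.e. 582×0.194 = (1−0.203)·n5·0.360.
n5 = 112.91/(0.360×0.797) = 393.52 kg/s.
Recycle n10 = 0.203×393.52 = 79.884 kg/s.

79.88 kg/s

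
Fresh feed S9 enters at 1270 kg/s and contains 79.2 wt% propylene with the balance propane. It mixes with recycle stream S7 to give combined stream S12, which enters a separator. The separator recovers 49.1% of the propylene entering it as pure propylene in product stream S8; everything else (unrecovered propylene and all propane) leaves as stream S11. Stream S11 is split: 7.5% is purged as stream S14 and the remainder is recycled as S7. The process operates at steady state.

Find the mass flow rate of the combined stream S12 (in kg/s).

propane enters only via S9 and leaves only via the purge: 1270×0.208 = 0.075×(propane in S11), and the separator passes all propane, so propane in S12 = propane in S11 = 3522.1 kg/s.
propylene in S12: m_A = 1270×0.792 + (1−0.075)·(1−0.491)·m_A, so m_A = 1005.8/0.5292 = 1900.8 kg/s.
S12 = 1900.8 + 3522.1 = 5422.9 kg/s.

5423 kg/s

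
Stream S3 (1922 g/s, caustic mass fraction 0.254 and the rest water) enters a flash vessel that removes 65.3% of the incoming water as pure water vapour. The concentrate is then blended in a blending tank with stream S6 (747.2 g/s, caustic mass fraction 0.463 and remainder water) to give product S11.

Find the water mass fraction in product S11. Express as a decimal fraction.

Vapour removed = 0.653×0.746×1922 = 936.28 g/s; concentrate = 985.72 g/s.
water reaching the mixer = 497.53 (from concentrate) + 747.2×0.537 = 898.78 g/s.
Product flow = 985.72 + 747.2 = 1732.9 g/s; water fraction = 0.519.

0.519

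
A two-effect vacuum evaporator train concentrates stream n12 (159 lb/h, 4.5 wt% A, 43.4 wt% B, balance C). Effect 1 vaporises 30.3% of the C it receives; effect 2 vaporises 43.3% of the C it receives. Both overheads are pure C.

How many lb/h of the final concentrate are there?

C in feed = 159×0.521 = 82.839 lb/h.
After stage 1: C left = (1−0.303)×82.839 = 57.739; stream total = 133.9 lb/h.
After stage 2: C left = (1−0.433)×57.739 = 32.738; final concentrate = 108.9 lb/h.

108.9 lb/h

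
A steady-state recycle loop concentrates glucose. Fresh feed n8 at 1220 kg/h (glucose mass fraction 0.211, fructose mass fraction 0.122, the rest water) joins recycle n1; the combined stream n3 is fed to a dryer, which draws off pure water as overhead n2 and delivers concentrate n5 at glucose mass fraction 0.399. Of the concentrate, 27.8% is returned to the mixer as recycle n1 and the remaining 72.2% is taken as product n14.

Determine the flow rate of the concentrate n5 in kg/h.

Overall glucose balance (none leaves overhead): glucose in fresh feed = glucose in product, i.e. 1220×0.211 = (1−0.278)·n5·0.399.
n5 = 257.42/(0.399×0.722) = 893.58 kg/h.

893.6 kg/h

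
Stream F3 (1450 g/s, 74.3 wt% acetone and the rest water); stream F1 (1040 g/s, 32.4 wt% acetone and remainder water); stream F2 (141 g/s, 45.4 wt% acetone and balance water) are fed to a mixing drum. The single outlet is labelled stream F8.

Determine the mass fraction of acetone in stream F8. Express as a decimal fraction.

Total flow out = 1450 + 1040 + 141 = 2631 g/s.
acetone in = 1450×0.743 + 1040×0.324 + 141×0.454 = 1478.3 g/s.
acetone mass fraction in F8 = 1478.3/2631 = 0.562.

0.562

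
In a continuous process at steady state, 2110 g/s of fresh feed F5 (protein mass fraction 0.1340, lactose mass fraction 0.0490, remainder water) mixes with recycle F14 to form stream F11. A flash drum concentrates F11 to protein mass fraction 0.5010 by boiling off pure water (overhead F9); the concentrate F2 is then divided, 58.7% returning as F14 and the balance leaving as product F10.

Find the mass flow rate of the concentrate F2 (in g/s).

1366 g/s

Overall protein balance (none leaves overhead): protein in fresh feed = protein in product, i.e. 2110×0.134 = (1−0.587)·F2·0.501.
F2 = 282.74/(0.501×0.413) = 1366.5 g/s.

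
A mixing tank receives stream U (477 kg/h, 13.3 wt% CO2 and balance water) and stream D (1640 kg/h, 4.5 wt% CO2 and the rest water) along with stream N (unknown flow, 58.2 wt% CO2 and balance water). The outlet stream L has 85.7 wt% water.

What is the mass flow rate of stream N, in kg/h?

377 kg/h

Let N be the unknown flow. Total out = 2117 + N.
water balance: 1979.8 + 0.418·N = 0.857·(2117 + N)
(0.418 − 0.857)·N = 0.857×2117 − 1979.8 = -165.49
N = -165.49 / -0.439 = 376.97 kg/h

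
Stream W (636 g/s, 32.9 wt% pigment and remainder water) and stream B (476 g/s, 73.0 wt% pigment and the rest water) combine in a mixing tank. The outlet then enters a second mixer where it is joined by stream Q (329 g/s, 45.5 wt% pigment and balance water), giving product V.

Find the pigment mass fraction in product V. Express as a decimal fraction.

0.4902

Overall, product flow = 1441 g/s.
pigment in = 636×0.329 + 476×0.730 + 329×0.455 = 706.42 g/s.
pigment fraction in V = 0.4902.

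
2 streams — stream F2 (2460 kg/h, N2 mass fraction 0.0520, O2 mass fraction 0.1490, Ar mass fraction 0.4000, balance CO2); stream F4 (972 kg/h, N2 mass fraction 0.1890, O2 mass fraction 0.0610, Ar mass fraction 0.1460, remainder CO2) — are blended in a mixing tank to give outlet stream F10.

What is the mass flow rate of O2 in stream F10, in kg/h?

425.8 kg/h

O2 out = O2 in = 2460×0.149 + 972×0.061 = 425.83 kg/h.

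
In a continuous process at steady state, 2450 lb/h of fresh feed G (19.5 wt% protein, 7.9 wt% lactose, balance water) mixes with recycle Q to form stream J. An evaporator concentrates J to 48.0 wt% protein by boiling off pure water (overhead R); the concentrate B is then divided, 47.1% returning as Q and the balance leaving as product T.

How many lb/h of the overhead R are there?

Overall protein balance (none leaves overhead): protein in fresh feed = protein in product, i.e. 2450×0.195 = (1−0.471)·B·0.480.
B = 477.75/(0.480×0.529) = 1881.5 lb/h.
Recycle Q = 0.471×1881.5 = 886.19 lb/h.
Combined feed J = 2450 + 886.19 = 3336.2 lb/h.
Overhead R = J − B = 3336.2 − 1881.5 = 1454.7 lb/h.

1455 lb/h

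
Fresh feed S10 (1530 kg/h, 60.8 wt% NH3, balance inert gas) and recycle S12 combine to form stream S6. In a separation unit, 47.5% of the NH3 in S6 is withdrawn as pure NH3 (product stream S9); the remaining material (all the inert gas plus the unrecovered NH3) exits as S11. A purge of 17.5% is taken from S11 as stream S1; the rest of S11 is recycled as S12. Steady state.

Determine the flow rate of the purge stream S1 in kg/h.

750.5 kg/h

inert gas enters only via S10 and leaves only via the purge: 1530×0.392 = 0.175×(inert gas in S11), and the separation unit passes all inert gas, so inert gas in S6 = inert gas in S11 = 3427.2 kg/h.
NH3 in S6: m_A = 1530×0.608 + (1−0.175)·(1−0.475)·m_A, so m_A = 930.24/0.5669 = 1641 kg/h.
S11 = (1−0.475)×1641 + 3427.2 = 4288.7 kg/h.
Purge S1 = 0.175×4288.7 = 750.53 kg/h.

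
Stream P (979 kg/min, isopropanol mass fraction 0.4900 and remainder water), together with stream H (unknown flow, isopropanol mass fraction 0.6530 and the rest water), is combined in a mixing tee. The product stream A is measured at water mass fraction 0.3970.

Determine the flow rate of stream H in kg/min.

Let H be the unknown flow. Total out = 979 + H.
water balance: 499.29 + 0.347·H = 0.397·(979 + H)
(0.347 − 0.397)·H = 0.397×979 − 499.29 = -110.63
H = -110.63 / -0.050 = 2212.5 kg/min

2213 kg/min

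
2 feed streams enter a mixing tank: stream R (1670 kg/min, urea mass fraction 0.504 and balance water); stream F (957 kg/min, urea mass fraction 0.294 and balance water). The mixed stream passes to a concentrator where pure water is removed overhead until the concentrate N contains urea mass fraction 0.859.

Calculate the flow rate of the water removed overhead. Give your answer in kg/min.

1320 kg/min

urea entering = 1670×0.504 + 957×0.294 = 1123 kg/min.
All urea reports to N, so N = 1123/0.859 = 1307.4 kg/min.
Total feed = 2627 kg/min; overhead = 2627 − 1307.4 = 1319.6 kg/min.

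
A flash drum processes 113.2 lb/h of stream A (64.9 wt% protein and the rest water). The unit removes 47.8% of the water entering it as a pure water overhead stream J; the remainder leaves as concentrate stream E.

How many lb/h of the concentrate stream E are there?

water entering = 113.2×0.351 = 39.733 lb/h; overhead removed = 0.478×39.733 = 18.992 lb/h.
Concentrate = 113.2 − 18.992 = 94.208 lb/h.

94.21 lb/h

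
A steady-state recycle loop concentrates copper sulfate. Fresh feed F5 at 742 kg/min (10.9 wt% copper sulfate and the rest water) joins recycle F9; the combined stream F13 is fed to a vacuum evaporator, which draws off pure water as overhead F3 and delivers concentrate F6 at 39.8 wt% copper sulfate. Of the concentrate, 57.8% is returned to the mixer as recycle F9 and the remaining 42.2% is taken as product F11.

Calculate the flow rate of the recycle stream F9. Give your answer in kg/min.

278.3 kg/min

Overall copper sulfate balance (none leaves overhead): copper sulfate in fresh feed = copper sulfate in product, i.e. 742×0.109 = (1−0.578)·F6·0.398.
F6 = 80.878/(0.398×0.422) = 481.54 kg/min.
Recycle F9 = 0.578×481.54 = 278.33 kg/min.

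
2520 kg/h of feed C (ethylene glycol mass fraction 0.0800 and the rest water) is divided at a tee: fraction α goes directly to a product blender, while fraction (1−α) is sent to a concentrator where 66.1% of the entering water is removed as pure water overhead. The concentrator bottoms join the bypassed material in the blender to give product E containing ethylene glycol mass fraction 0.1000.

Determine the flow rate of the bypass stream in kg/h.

1691 kg/h

All 2520×0.080 = 201.6 kg/h of ethylene glycol reaches E, so E = 201.6/0.100 = 2016 kg/h and vapour = 504 kg/h.
The evaporator receives (1−α)·2520 of feed at 0.920 water and removes 0.661 of that water:
0.661×0.920×(1−α)×2520 = 504
(1−α) = 504/1532.5 = 0.3289;  α = 0.6711.
Bypass flow = 0.6711×2520 = 1691.2 kg/h.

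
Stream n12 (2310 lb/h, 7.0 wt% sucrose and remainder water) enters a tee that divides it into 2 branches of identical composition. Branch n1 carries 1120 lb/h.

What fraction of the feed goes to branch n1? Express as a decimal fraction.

0.485

Fraction to n1 = 1120/2310 = 0.4848.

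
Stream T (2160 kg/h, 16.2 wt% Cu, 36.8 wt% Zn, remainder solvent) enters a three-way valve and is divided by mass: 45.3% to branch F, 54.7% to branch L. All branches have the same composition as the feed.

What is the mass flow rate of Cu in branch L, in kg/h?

191.4 kg/h

Branch L total = 0.547×2160 = 1181.5 kg/h.
Cu in L = 0.162×1181.5 = 191.41 kg/h.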